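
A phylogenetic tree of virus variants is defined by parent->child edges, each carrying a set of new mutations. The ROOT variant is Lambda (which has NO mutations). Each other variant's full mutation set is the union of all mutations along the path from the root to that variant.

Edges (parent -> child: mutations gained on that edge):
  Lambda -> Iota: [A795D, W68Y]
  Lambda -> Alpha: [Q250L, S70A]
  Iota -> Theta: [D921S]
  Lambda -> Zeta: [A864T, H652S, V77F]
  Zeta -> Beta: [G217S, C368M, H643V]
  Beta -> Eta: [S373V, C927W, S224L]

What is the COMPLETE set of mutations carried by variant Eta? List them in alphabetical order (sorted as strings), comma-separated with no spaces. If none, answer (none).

At Lambda: gained [] -> total []
At Zeta: gained ['A864T', 'H652S', 'V77F'] -> total ['A864T', 'H652S', 'V77F']
At Beta: gained ['G217S', 'C368M', 'H643V'] -> total ['A864T', 'C368M', 'G217S', 'H643V', 'H652S', 'V77F']
At Eta: gained ['S373V', 'C927W', 'S224L'] -> total ['A864T', 'C368M', 'C927W', 'G217S', 'H643V', 'H652S', 'S224L', 'S373V', 'V77F']

Answer: A864T,C368M,C927W,G217S,H643V,H652S,S224L,S373V,V77F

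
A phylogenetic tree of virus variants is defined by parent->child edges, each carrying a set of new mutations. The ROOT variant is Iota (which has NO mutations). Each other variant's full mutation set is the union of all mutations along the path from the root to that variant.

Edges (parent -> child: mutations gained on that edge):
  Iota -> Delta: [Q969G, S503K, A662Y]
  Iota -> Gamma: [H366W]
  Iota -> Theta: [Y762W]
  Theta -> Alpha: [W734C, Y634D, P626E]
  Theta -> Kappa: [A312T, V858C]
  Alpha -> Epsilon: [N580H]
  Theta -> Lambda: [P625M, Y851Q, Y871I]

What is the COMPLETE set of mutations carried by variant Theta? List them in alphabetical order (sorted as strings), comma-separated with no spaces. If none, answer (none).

Answer: Y762W

Derivation:
At Iota: gained [] -> total []
At Theta: gained ['Y762W'] -> total ['Y762W']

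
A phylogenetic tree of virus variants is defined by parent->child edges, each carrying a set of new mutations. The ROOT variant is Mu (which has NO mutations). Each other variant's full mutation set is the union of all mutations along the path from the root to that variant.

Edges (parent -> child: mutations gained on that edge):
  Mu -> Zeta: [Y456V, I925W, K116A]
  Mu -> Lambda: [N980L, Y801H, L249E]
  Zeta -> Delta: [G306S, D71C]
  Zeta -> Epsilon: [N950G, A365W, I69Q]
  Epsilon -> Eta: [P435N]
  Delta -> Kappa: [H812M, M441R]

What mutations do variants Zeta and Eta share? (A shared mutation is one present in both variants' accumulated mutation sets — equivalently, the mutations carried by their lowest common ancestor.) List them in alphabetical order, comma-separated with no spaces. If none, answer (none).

Accumulating mutations along path to Zeta:
  At Mu: gained [] -> total []
  At Zeta: gained ['Y456V', 'I925W', 'K116A'] -> total ['I925W', 'K116A', 'Y456V']
Mutations(Zeta) = ['I925W', 'K116A', 'Y456V']
Accumulating mutations along path to Eta:
  At Mu: gained [] -> total []
  At Zeta: gained ['Y456V', 'I925W', 'K116A'] -> total ['I925W', 'K116A', 'Y456V']
  At Epsilon: gained ['N950G', 'A365W', 'I69Q'] -> total ['A365W', 'I69Q', 'I925W', 'K116A', 'N950G', 'Y456V']
  At Eta: gained ['P435N'] -> total ['A365W', 'I69Q', 'I925W', 'K116A', 'N950G', 'P435N', 'Y456V']
Mutations(Eta) = ['A365W', 'I69Q', 'I925W', 'K116A', 'N950G', 'P435N', 'Y456V']
Intersection: ['I925W', 'K116A', 'Y456V'] ∩ ['A365W', 'I69Q', 'I925W', 'K116A', 'N950G', 'P435N', 'Y456V'] = ['I925W', 'K116A', 'Y456V']

Answer: I925W,K116A,Y456V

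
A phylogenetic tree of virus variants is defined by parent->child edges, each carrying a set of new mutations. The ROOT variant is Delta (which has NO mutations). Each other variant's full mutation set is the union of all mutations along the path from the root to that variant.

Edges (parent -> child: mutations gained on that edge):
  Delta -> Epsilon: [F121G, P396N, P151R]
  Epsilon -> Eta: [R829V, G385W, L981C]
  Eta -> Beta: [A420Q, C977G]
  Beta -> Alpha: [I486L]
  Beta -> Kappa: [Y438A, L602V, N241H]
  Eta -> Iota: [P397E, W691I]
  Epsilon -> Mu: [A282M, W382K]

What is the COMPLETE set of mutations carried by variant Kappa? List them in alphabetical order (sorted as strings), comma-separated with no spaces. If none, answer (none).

At Delta: gained [] -> total []
At Epsilon: gained ['F121G', 'P396N', 'P151R'] -> total ['F121G', 'P151R', 'P396N']
At Eta: gained ['R829V', 'G385W', 'L981C'] -> total ['F121G', 'G385W', 'L981C', 'P151R', 'P396N', 'R829V']
At Beta: gained ['A420Q', 'C977G'] -> total ['A420Q', 'C977G', 'F121G', 'G385W', 'L981C', 'P151R', 'P396N', 'R829V']
At Kappa: gained ['Y438A', 'L602V', 'N241H'] -> total ['A420Q', 'C977G', 'F121G', 'G385W', 'L602V', 'L981C', 'N241H', 'P151R', 'P396N', 'R829V', 'Y438A']

Answer: A420Q,C977G,F121G,G385W,L602V,L981C,N241H,P151R,P396N,R829V,Y438A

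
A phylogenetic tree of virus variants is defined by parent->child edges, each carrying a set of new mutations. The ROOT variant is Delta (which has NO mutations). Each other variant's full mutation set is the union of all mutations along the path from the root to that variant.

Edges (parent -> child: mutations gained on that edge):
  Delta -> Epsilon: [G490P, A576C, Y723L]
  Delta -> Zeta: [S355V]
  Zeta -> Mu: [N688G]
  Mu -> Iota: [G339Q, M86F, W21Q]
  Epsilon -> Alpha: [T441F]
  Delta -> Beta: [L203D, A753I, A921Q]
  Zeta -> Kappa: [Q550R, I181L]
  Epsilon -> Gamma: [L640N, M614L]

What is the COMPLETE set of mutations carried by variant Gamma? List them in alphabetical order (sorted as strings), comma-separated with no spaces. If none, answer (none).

Answer: A576C,G490P,L640N,M614L,Y723L

Derivation:
At Delta: gained [] -> total []
At Epsilon: gained ['G490P', 'A576C', 'Y723L'] -> total ['A576C', 'G490P', 'Y723L']
At Gamma: gained ['L640N', 'M614L'] -> total ['A576C', 'G490P', 'L640N', 'M614L', 'Y723L']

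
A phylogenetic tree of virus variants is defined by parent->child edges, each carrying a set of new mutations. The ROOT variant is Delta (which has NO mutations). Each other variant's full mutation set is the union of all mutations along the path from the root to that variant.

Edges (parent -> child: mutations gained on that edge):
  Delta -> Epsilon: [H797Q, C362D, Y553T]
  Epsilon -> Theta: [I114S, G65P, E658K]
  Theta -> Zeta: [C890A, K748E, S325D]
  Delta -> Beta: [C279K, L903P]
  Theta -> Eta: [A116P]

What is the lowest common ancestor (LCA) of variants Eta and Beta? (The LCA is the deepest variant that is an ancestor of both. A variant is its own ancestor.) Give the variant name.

Path from root to Eta: Delta -> Epsilon -> Theta -> Eta
  ancestors of Eta: {Delta, Epsilon, Theta, Eta}
Path from root to Beta: Delta -> Beta
  ancestors of Beta: {Delta, Beta}
Common ancestors: {Delta}
Walk up from Beta: Beta (not in ancestors of Eta), Delta (in ancestors of Eta)
Deepest common ancestor (LCA) = Delta

Answer: Delta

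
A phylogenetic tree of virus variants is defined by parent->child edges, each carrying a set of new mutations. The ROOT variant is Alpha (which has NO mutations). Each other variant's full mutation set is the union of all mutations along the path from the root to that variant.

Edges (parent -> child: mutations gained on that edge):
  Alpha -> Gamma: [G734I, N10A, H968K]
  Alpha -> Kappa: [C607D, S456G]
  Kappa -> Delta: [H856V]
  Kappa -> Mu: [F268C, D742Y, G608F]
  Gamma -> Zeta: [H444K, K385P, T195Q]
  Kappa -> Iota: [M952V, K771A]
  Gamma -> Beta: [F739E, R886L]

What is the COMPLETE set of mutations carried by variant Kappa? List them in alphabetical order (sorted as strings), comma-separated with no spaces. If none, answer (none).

At Alpha: gained [] -> total []
At Kappa: gained ['C607D', 'S456G'] -> total ['C607D', 'S456G']

Answer: C607D,S456G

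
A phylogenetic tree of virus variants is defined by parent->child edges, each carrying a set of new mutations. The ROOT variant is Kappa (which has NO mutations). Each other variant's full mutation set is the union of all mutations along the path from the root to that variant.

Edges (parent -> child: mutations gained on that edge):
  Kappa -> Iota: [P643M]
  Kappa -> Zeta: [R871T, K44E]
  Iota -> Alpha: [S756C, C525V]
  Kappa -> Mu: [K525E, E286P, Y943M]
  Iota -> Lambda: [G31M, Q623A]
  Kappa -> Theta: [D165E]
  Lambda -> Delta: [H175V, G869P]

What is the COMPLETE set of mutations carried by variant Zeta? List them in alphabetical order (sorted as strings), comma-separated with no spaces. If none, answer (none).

Answer: K44E,R871T

Derivation:
At Kappa: gained [] -> total []
At Zeta: gained ['R871T', 'K44E'] -> total ['K44E', 'R871T']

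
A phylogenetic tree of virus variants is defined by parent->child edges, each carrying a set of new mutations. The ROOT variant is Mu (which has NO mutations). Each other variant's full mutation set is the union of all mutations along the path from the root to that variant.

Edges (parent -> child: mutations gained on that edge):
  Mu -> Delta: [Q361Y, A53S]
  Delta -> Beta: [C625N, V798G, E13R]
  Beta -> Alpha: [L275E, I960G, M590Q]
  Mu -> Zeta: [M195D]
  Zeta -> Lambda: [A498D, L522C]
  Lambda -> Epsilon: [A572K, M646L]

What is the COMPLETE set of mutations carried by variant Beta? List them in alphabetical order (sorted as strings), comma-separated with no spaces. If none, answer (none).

Answer: A53S,C625N,E13R,Q361Y,V798G

Derivation:
At Mu: gained [] -> total []
At Delta: gained ['Q361Y', 'A53S'] -> total ['A53S', 'Q361Y']
At Beta: gained ['C625N', 'V798G', 'E13R'] -> total ['A53S', 'C625N', 'E13R', 'Q361Y', 'V798G']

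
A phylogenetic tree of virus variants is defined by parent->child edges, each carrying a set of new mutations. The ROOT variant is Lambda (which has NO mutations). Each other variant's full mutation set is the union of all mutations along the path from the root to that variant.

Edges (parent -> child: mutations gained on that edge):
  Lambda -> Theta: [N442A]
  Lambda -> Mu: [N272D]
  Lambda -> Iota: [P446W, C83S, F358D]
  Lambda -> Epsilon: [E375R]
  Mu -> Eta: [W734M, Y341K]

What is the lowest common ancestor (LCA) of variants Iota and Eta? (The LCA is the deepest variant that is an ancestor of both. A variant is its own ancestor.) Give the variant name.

Answer: Lambda

Derivation:
Path from root to Iota: Lambda -> Iota
  ancestors of Iota: {Lambda, Iota}
Path from root to Eta: Lambda -> Mu -> Eta
  ancestors of Eta: {Lambda, Mu, Eta}
Common ancestors: {Lambda}
Walk up from Eta: Eta (not in ancestors of Iota), Mu (not in ancestors of Iota), Lambda (in ancestors of Iota)
Deepest common ancestor (LCA) = Lambda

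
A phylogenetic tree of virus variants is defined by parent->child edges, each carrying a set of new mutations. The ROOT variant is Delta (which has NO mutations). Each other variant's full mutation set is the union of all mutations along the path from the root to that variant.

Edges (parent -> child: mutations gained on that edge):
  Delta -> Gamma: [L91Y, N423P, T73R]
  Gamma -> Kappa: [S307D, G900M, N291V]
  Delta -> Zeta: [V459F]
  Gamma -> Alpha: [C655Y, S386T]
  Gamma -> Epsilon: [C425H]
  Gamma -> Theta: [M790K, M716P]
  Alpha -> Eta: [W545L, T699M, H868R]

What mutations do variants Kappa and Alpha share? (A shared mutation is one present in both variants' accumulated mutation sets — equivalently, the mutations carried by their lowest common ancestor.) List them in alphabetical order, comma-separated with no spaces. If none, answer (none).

Accumulating mutations along path to Kappa:
  At Delta: gained [] -> total []
  At Gamma: gained ['L91Y', 'N423P', 'T73R'] -> total ['L91Y', 'N423P', 'T73R']
  At Kappa: gained ['S307D', 'G900M', 'N291V'] -> total ['G900M', 'L91Y', 'N291V', 'N423P', 'S307D', 'T73R']
Mutations(Kappa) = ['G900M', 'L91Y', 'N291V', 'N423P', 'S307D', 'T73R']
Accumulating mutations along path to Alpha:
  At Delta: gained [] -> total []
  At Gamma: gained ['L91Y', 'N423P', 'T73R'] -> total ['L91Y', 'N423P', 'T73R']
  At Alpha: gained ['C655Y', 'S386T'] -> total ['C655Y', 'L91Y', 'N423P', 'S386T', 'T73R']
Mutations(Alpha) = ['C655Y', 'L91Y', 'N423P', 'S386T', 'T73R']
Intersection: ['G900M', 'L91Y', 'N291V', 'N423P', 'S307D', 'T73R'] ∩ ['C655Y', 'L91Y', 'N423P', 'S386T', 'T73R'] = ['L91Y', 'N423P', 'T73R']

Answer: L91Y,N423P,T73R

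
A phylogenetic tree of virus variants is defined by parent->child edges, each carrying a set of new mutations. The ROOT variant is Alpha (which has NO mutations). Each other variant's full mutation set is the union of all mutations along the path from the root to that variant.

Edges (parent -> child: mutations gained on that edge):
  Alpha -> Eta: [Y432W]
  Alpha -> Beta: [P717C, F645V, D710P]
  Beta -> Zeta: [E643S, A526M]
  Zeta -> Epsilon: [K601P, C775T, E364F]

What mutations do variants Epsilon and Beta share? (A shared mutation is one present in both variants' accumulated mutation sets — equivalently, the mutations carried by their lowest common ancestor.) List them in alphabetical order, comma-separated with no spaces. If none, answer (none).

Answer: D710P,F645V,P717C

Derivation:
Accumulating mutations along path to Epsilon:
  At Alpha: gained [] -> total []
  At Beta: gained ['P717C', 'F645V', 'D710P'] -> total ['D710P', 'F645V', 'P717C']
  At Zeta: gained ['E643S', 'A526M'] -> total ['A526M', 'D710P', 'E643S', 'F645V', 'P717C']
  At Epsilon: gained ['K601P', 'C775T', 'E364F'] -> total ['A526M', 'C775T', 'D710P', 'E364F', 'E643S', 'F645V', 'K601P', 'P717C']
Mutations(Epsilon) = ['A526M', 'C775T', 'D710P', 'E364F', 'E643S', 'F645V', 'K601P', 'P717C']
Accumulating mutations along path to Beta:
  At Alpha: gained [] -> total []
  At Beta: gained ['P717C', 'F645V', 'D710P'] -> total ['D710P', 'F645V', 'P717C']
Mutations(Beta) = ['D710P', 'F645V', 'P717C']
Intersection: ['A526M', 'C775T', 'D710P', 'E364F', 'E643S', 'F645V', 'K601P', 'P717C'] ∩ ['D710P', 'F645V', 'P717C'] = ['D710P', 'F645V', 'P717C']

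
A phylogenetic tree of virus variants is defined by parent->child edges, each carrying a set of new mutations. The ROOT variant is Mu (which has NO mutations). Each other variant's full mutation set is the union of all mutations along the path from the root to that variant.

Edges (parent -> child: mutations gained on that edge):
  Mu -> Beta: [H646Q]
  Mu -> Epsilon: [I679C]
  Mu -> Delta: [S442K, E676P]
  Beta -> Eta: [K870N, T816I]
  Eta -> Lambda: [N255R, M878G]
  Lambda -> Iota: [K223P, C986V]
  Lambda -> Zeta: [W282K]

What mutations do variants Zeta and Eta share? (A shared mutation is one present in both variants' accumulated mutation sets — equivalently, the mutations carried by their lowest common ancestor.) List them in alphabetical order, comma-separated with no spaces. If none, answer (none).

Answer: H646Q,K870N,T816I

Derivation:
Accumulating mutations along path to Zeta:
  At Mu: gained [] -> total []
  At Beta: gained ['H646Q'] -> total ['H646Q']
  At Eta: gained ['K870N', 'T816I'] -> total ['H646Q', 'K870N', 'T816I']
  At Lambda: gained ['N255R', 'M878G'] -> total ['H646Q', 'K870N', 'M878G', 'N255R', 'T816I']
  At Zeta: gained ['W282K'] -> total ['H646Q', 'K870N', 'M878G', 'N255R', 'T816I', 'W282K']
Mutations(Zeta) = ['H646Q', 'K870N', 'M878G', 'N255R', 'T816I', 'W282K']
Accumulating mutations along path to Eta:
  At Mu: gained [] -> total []
  At Beta: gained ['H646Q'] -> total ['H646Q']
  At Eta: gained ['K870N', 'T816I'] -> total ['H646Q', 'K870N', 'T816I']
Mutations(Eta) = ['H646Q', 'K870N', 'T816I']
Intersection: ['H646Q', 'K870N', 'M878G', 'N255R', 'T816I', 'W282K'] ∩ ['H646Q', 'K870N', 'T816I'] = ['H646Q', 'K870N', 'T816I']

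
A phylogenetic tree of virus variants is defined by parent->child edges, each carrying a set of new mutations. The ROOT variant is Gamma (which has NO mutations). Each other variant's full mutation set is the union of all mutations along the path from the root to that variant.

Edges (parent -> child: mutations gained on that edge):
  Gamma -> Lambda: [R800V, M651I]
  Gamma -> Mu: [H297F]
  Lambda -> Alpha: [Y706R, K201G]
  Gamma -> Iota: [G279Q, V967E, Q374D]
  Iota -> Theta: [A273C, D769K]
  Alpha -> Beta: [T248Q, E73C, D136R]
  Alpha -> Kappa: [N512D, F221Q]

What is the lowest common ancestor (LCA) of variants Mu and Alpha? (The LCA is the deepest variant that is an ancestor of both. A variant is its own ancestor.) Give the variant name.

Answer: Gamma

Derivation:
Path from root to Mu: Gamma -> Mu
  ancestors of Mu: {Gamma, Mu}
Path from root to Alpha: Gamma -> Lambda -> Alpha
  ancestors of Alpha: {Gamma, Lambda, Alpha}
Common ancestors: {Gamma}
Walk up from Alpha: Alpha (not in ancestors of Mu), Lambda (not in ancestors of Mu), Gamma (in ancestors of Mu)
Deepest common ancestor (LCA) = Gamma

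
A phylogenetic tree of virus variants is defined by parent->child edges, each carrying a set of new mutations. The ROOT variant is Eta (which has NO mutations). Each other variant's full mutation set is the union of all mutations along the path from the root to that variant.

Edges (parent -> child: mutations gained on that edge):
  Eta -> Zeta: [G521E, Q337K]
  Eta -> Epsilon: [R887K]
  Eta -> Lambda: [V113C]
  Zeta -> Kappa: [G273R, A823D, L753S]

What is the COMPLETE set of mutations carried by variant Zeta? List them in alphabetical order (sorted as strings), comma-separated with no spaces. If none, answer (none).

Answer: G521E,Q337K

Derivation:
At Eta: gained [] -> total []
At Zeta: gained ['G521E', 'Q337K'] -> total ['G521E', 'Q337K']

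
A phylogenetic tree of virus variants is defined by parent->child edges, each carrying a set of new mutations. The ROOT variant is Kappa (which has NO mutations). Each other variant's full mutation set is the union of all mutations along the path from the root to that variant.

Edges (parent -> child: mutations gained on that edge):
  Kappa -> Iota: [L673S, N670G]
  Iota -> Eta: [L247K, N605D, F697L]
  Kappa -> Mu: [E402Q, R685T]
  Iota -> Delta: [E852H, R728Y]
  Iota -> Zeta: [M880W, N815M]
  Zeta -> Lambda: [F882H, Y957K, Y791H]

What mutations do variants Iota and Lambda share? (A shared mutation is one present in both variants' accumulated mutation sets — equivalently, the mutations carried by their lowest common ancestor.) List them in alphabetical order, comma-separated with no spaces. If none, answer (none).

Accumulating mutations along path to Iota:
  At Kappa: gained [] -> total []
  At Iota: gained ['L673S', 'N670G'] -> total ['L673S', 'N670G']
Mutations(Iota) = ['L673S', 'N670G']
Accumulating mutations along path to Lambda:
  At Kappa: gained [] -> total []
  At Iota: gained ['L673S', 'N670G'] -> total ['L673S', 'N670G']
  At Zeta: gained ['M880W', 'N815M'] -> total ['L673S', 'M880W', 'N670G', 'N815M']
  At Lambda: gained ['F882H', 'Y957K', 'Y791H'] -> total ['F882H', 'L673S', 'M880W', 'N670G', 'N815M', 'Y791H', 'Y957K']
Mutations(Lambda) = ['F882H', 'L673S', 'M880W', 'N670G', 'N815M', 'Y791H', 'Y957K']
Intersection: ['L673S', 'N670G'] ∩ ['F882H', 'L673S', 'M880W', 'N670G', 'N815M', 'Y791H', 'Y957K'] = ['L673S', 'N670G']

Answer: L673S,N670G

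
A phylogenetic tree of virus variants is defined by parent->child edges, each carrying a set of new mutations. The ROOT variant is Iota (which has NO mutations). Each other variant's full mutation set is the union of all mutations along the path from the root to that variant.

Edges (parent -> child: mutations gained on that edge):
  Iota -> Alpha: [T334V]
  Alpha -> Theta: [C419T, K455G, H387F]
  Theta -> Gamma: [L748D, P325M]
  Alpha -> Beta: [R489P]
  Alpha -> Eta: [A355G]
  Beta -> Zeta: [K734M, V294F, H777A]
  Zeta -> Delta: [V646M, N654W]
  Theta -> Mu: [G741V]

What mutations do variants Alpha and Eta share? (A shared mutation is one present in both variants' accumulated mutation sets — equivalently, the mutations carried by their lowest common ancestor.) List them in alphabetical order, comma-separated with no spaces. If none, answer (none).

Answer: T334V

Derivation:
Accumulating mutations along path to Alpha:
  At Iota: gained [] -> total []
  At Alpha: gained ['T334V'] -> total ['T334V']
Mutations(Alpha) = ['T334V']
Accumulating mutations along path to Eta:
  At Iota: gained [] -> total []
  At Alpha: gained ['T334V'] -> total ['T334V']
  At Eta: gained ['A355G'] -> total ['A355G', 'T334V']
Mutations(Eta) = ['A355G', 'T334V']
Intersection: ['T334V'] ∩ ['A355G', 'T334V'] = ['T334V']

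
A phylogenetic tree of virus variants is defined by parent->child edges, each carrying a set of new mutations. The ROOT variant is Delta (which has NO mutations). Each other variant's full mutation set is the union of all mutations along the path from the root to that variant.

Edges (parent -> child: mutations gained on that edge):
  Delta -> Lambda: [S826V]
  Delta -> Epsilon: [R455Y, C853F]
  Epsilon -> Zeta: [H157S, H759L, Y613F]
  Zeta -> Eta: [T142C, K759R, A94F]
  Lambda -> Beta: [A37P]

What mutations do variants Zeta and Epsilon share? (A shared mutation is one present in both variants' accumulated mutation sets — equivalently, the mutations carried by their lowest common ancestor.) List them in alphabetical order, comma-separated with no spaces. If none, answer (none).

Accumulating mutations along path to Zeta:
  At Delta: gained [] -> total []
  At Epsilon: gained ['R455Y', 'C853F'] -> total ['C853F', 'R455Y']
  At Zeta: gained ['H157S', 'H759L', 'Y613F'] -> total ['C853F', 'H157S', 'H759L', 'R455Y', 'Y613F']
Mutations(Zeta) = ['C853F', 'H157S', 'H759L', 'R455Y', 'Y613F']
Accumulating mutations along path to Epsilon:
  At Delta: gained [] -> total []
  At Epsilon: gained ['R455Y', 'C853F'] -> total ['C853F', 'R455Y']
Mutations(Epsilon) = ['C853F', 'R455Y']
Intersection: ['C853F', 'H157S', 'H759L', 'R455Y', 'Y613F'] ∩ ['C853F', 'R455Y'] = ['C853F', 'R455Y']

Answer: C853F,R455Y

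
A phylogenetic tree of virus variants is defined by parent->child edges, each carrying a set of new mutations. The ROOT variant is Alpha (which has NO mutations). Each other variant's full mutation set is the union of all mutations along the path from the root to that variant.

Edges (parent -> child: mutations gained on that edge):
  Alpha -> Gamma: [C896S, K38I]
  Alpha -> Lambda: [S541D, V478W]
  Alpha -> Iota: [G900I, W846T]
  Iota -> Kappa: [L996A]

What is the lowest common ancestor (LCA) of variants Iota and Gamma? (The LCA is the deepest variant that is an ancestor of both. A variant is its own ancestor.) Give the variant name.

Path from root to Iota: Alpha -> Iota
  ancestors of Iota: {Alpha, Iota}
Path from root to Gamma: Alpha -> Gamma
  ancestors of Gamma: {Alpha, Gamma}
Common ancestors: {Alpha}
Walk up from Gamma: Gamma (not in ancestors of Iota), Alpha (in ancestors of Iota)
Deepest common ancestor (LCA) = Alpha

Answer: Alpha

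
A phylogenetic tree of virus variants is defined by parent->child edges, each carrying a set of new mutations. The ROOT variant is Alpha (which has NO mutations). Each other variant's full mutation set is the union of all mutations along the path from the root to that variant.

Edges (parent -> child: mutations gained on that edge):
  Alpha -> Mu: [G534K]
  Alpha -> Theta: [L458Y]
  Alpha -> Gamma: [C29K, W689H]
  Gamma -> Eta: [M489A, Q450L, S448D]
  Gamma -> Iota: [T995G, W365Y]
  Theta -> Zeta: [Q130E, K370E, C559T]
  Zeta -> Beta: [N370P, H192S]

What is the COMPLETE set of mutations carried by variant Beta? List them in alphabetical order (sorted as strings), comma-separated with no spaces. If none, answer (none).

Answer: C559T,H192S,K370E,L458Y,N370P,Q130E

Derivation:
At Alpha: gained [] -> total []
At Theta: gained ['L458Y'] -> total ['L458Y']
At Zeta: gained ['Q130E', 'K370E', 'C559T'] -> total ['C559T', 'K370E', 'L458Y', 'Q130E']
At Beta: gained ['N370P', 'H192S'] -> total ['C559T', 'H192S', 'K370E', 'L458Y', 'N370P', 'Q130E']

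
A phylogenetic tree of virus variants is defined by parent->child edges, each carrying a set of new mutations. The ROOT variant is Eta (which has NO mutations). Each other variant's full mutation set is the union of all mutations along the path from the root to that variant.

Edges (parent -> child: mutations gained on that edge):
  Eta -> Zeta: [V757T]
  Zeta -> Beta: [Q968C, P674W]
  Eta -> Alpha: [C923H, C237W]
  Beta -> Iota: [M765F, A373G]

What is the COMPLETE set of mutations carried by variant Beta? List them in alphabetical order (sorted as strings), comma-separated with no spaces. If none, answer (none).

At Eta: gained [] -> total []
At Zeta: gained ['V757T'] -> total ['V757T']
At Beta: gained ['Q968C', 'P674W'] -> total ['P674W', 'Q968C', 'V757T']

Answer: P674W,Q968C,V757T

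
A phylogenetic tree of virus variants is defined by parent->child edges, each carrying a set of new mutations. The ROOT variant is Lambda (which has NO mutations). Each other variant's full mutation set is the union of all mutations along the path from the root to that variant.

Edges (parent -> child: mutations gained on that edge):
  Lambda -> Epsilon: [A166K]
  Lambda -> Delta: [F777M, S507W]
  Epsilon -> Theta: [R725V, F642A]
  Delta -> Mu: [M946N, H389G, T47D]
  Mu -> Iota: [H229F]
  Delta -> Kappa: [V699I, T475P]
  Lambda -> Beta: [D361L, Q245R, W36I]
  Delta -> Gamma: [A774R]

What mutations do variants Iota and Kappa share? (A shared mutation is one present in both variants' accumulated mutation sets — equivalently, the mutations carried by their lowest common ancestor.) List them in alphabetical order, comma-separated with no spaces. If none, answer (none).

Answer: F777M,S507W

Derivation:
Accumulating mutations along path to Iota:
  At Lambda: gained [] -> total []
  At Delta: gained ['F777M', 'S507W'] -> total ['F777M', 'S507W']
  At Mu: gained ['M946N', 'H389G', 'T47D'] -> total ['F777M', 'H389G', 'M946N', 'S507W', 'T47D']
  At Iota: gained ['H229F'] -> total ['F777M', 'H229F', 'H389G', 'M946N', 'S507W', 'T47D']
Mutations(Iota) = ['F777M', 'H229F', 'H389G', 'M946N', 'S507W', 'T47D']
Accumulating mutations along path to Kappa:
  At Lambda: gained [] -> total []
  At Delta: gained ['F777M', 'S507W'] -> total ['F777M', 'S507W']
  At Kappa: gained ['V699I', 'T475P'] -> total ['F777M', 'S507W', 'T475P', 'V699I']
Mutations(Kappa) = ['F777M', 'S507W', 'T475P', 'V699I']
Intersection: ['F777M', 'H229F', 'H389G', 'M946N', 'S507W', 'T47D'] ∩ ['F777M', 'S507W', 'T475P', 'V699I'] = ['F777M', 'S507W']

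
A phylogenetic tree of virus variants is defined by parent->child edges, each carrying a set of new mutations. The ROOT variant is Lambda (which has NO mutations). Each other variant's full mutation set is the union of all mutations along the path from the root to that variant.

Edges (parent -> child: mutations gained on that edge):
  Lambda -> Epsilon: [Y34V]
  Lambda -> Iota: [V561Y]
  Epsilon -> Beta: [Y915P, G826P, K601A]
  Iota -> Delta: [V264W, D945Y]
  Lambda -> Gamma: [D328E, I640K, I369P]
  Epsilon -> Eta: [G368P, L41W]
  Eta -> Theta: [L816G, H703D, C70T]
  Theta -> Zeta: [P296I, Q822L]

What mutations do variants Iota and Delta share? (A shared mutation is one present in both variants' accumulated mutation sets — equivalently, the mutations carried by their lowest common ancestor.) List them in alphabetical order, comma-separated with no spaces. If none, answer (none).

Answer: V561Y

Derivation:
Accumulating mutations along path to Iota:
  At Lambda: gained [] -> total []
  At Iota: gained ['V561Y'] -> total ['V561Y']
Mutations(Iota) = ['V561Y']
Accumulating mutations along path to Delta:
  At Lambda: gained [] -> total []
  At Iota: gained ['V561Y'] -> total ['V561Y']
  At Delta: gained ['V264W', 'D945Y'] -> total ['D945Y', 'V264W', 'V561Y']
Mutations(Delta) = ['D945Y', 'V264W', 'V561Y']
Intersection: ['V561Y'] ∩ ['D945Y', 'V264W', 'V561Y'] = ['V561Y']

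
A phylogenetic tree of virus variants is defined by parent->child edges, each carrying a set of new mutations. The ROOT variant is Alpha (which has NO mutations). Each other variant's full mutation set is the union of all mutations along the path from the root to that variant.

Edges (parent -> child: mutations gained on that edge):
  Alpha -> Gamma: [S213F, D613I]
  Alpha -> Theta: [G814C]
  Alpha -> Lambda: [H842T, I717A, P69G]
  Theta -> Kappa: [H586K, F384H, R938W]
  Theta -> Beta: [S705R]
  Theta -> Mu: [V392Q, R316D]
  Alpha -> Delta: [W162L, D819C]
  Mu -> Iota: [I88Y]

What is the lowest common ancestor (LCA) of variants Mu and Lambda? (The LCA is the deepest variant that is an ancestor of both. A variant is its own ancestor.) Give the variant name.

Path from root to Mu: Alpha -> Theta -> Mu
  ancestors of Mu: {Alpha, Theta, Mu}
Path from root to Lambda: Alpha -> Lambda
  ancestors of Lambda: {Alpha, Lambda}
Common ancestors: {Alpha}
Walk up from Lambda: Lambda (not in ancestors of Mu), Alpha (in ancestors of Mu)
Deepest common ancestor (LCA) = Alpha

Answer: Alpha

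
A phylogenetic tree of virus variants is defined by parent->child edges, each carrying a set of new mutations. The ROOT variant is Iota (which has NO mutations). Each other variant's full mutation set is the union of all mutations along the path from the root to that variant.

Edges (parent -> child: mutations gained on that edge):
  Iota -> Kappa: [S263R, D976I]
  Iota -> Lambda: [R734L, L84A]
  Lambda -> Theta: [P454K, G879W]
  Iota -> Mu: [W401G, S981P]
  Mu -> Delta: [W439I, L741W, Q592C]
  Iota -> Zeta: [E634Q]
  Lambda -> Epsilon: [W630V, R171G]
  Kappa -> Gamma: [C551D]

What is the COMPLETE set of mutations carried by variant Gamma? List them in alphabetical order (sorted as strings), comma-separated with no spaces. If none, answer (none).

At Iota: gained [] -> total []
At Kappa: gained ['S263R', 'D976I'] -> total ['D976I', 'S263R']
At Gamma: gained ['C551D'] -> total ['C551D', 'D976I', 'S263R']

Answer: C551D,D976I,S263R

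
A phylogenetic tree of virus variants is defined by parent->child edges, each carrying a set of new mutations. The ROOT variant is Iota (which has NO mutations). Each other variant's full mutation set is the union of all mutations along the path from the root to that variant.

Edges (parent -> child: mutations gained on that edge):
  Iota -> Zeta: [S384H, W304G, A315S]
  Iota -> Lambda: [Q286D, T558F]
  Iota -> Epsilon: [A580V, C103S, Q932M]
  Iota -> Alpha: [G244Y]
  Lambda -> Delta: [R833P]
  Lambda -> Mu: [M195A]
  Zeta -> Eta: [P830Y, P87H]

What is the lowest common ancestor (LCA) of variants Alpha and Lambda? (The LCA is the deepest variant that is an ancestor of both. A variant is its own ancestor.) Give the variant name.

Answer: Iota

Derivation:
Path from root to Alpha: Iota -> Alpha
  ancestors of Alpha: {Iota, Alpha}
Path from root to Lambda: Iota -> Lambda
  ancestors of Lambda: {Iota, Lambda}
Common ancestors: {Iota}
Walk up from Lambda: Lambda (not in ancestors of Alpha), Iota (in ancestors of Alpha)
Deepest common ancestor (LCA) = Iota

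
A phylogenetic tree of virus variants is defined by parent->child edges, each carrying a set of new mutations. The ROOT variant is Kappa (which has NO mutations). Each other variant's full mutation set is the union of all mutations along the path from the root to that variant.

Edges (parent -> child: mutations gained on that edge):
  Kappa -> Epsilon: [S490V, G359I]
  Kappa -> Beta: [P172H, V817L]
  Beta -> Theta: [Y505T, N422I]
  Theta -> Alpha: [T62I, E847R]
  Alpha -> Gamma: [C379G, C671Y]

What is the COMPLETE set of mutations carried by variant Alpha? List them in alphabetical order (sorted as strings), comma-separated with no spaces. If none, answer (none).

At Kappa: gained [] -> total []
At Beta: gained ['P172H', 'V817L'] -> total ['P172H', 'V817L']
At Theta: gained ['Y505T', 'N422I'] -> total ['N422I', 'P172H', 'V817L', 'Y505T']
At Alpha: gained ['T62I', 'E847R'] -> total ['E847R', 'N422I', 'P172H', 'T62I', 'V817L', 'Y505T']

Answer: E847R,N422I,P172H,T62I,V817L,Y505T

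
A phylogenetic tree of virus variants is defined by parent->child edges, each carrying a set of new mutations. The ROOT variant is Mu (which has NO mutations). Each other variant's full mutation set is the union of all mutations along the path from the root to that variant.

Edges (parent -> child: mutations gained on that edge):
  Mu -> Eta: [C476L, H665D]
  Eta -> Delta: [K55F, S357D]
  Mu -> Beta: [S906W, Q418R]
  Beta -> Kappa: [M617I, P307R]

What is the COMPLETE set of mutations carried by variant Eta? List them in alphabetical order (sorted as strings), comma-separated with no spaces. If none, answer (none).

At Mu: gained [] -> total []
At Eta: gained ['C476L', 'H665D'] -> total ['C476L', 'H665D']

Answer: C476L,H665D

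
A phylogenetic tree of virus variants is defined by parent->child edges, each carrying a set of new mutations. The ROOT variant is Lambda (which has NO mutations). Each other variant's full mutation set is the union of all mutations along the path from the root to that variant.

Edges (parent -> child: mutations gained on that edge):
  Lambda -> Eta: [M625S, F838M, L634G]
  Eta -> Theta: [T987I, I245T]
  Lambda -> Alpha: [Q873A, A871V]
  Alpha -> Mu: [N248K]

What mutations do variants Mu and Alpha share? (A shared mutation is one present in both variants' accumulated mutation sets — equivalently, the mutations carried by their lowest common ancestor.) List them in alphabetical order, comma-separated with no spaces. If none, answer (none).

Accumulating mutations along path to Mu:
  At Lambda: gained [] -> total []
  At Alpha: gained ['Q873A', 'A871V'] -> total ['A871V', 'Q873A']
  At Mu: gained ['N248K'] -> total ['A871V', 'N248K', 'Q873A']
Mutations(Mu) = ['A871V', 'N248K', 'Q873A']
Accumulating mutations along path to Alpha:
  At Lambda: gained [] -> total []
  At Alpha: gained ['Q873A', 'A871V'] -> total ['A871V', 'Q873A']
Mutations(Alpha) = ['A871V', 'Q873A']
Intersection: ['A871V', 'N248K', 'Q873A'] ∩ ['A871V', 'Q873A'] = ['A871V', 'Q873A']

Answer: A871V,Q873A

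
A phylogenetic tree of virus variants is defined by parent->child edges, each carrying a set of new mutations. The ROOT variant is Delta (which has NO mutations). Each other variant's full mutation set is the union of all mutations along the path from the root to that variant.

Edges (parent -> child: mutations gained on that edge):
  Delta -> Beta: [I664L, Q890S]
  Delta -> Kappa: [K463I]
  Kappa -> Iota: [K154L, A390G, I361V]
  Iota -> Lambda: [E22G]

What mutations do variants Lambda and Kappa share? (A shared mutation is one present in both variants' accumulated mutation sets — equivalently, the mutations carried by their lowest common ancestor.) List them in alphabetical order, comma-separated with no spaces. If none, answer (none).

Answer: K463I

Derivation:
Accumulating mutations along path to Lambda:
  At Delta: gained [] -> total []
  At Kappa: gained ['K463I'] -> total ['K463I']
  At Iota: gained ['K154L', 'A390G', 'I361V'] -> total ['A390G', 'I361V', 'K154L', 'K463I']
  At Lambda: gained ['E22G'] -> total ['A390G', 'E22G', 'I361V', 'K154L', 'K463I']
Mutations(Lambda) = ['A390G', 'E22G', 'I361V', 'K154L', 'K463I']
Accumulating mutations along path to Kappa:
  At Delta: gained [] -> total []
  At Kappa: gained ['K463I'] -> total ['K463I']
Mutations(Kappa) = ['K463I']
Intersection: ['A390G', 'E22G', 'I361V', 'K154L', 'K463I'] ∩ ['K463I'] = ['K463I']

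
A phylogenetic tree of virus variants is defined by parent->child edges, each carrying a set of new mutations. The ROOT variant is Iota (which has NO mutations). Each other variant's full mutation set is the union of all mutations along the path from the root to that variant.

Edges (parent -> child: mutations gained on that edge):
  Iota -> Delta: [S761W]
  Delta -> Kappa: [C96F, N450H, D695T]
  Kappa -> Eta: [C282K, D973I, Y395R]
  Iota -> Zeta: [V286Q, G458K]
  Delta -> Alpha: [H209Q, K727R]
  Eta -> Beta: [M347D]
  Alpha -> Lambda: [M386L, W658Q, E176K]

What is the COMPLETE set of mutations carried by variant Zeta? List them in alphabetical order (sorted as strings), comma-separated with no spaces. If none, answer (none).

Answer: G458K,V286Q

Derivation:
At Iota: gained [] -> total []
At Zeta: gained ['V286Q', 'G458K'] -> total ['G458K', 'V286Q']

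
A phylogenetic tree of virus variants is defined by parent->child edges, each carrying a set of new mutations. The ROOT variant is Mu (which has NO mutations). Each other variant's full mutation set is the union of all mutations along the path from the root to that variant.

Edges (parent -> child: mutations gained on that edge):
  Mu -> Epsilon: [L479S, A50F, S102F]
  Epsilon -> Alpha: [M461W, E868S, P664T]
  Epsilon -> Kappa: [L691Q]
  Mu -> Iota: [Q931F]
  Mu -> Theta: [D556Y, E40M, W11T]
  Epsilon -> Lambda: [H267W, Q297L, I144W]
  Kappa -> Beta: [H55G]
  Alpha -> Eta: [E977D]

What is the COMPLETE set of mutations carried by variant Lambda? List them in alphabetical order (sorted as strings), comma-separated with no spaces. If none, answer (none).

At Mu: gained [] -> total []
At Epsilon: gained ['L479S', 'A50F', 'S102F'] -> total ['A50F', 'L479S', 'S102F']
At Lambda: gained ['H267W', 'Q297L', 'I144W'] -> total ['A50F', 'H267W', 'I144W', 'L479S', 'Q297L', 'S102F']

Answer: A50F,H267W,I144W,L479S,Q297L,S102F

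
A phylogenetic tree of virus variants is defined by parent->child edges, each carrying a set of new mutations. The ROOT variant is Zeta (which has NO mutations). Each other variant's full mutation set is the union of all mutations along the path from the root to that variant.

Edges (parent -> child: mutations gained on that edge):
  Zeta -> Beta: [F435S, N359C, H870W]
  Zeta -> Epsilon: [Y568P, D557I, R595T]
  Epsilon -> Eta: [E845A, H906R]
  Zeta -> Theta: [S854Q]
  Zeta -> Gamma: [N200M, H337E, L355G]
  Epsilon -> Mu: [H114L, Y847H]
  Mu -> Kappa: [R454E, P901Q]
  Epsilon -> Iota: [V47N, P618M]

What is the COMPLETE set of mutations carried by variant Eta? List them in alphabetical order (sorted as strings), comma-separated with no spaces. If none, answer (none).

Answer: D557I,E845A,H906R,R595T,Y568P

Derivation:
At Zeta: gained [] -> total []
At Epsilon: gained ['Y568P', 'D557I', 'R595T'] -> total ['D557I', 'R595T', 'Y568P']
At Eta: gained ['E845A', 'H906R'] -> total ['D557I', 'E845A', 'H906R', 'R595T', 'Y568P']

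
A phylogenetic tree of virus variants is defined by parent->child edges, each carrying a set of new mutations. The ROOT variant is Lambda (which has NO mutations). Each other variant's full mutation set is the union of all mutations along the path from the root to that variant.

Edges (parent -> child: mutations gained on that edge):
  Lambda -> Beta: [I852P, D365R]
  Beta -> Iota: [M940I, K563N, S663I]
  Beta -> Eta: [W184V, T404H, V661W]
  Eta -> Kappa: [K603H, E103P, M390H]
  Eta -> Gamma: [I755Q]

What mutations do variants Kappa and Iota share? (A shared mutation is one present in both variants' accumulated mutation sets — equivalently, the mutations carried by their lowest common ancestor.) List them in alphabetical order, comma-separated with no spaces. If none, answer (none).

Accumulating mutations along path to Kappa:
  At Lambda: gained [] -> total []
  At Beta: gained ['I852P', 'D365R'] -> total ['D365R', 'I852P']
  At Eta: gained ['W184V', 'T404H', 'V661W'] -> total ['D365R', 'I852P', 'T404H', 'V661W', 'W184V']
  At Kappa: gained ['K603H', 'E103P', 'M390H'] -> total ['D365R', 'E103P', 'I852P', 'K603H', 'M390H', 'T404H', 'V661W', 'W184V']
Mutations(Kappa) = ['D365R', 'E103P', 'I852P', 'K603H', 'M390H', 'T404H', 'V661W', 'W184V']
Accumulating mutations along path to Iota:
  At Lambda: gained [] -> total []
  At Beta: gained ['I852P', 'D365R'] -> total ['D365R', 'I852P']
  At Iota: gained ['M940I', 'K563N', 'S663I'] -> total ['D365R', 'I852P', 'K563N', 'M940I', 'S663I']
Mutations(Iota) = ['D365R', 'I852P', 'K563N', 'M940I', 'S663I']
Intersection: ['D365R', 'E103P', 'I852P', 'K603H', 'M390H', 'T404H', 'V661W', 'W184V'] ∩ ['D365R', 'I852P', 'K563N', 'M940I', 'S663I'] = ['D365R', 'I852P']

Answer: D365R,I852P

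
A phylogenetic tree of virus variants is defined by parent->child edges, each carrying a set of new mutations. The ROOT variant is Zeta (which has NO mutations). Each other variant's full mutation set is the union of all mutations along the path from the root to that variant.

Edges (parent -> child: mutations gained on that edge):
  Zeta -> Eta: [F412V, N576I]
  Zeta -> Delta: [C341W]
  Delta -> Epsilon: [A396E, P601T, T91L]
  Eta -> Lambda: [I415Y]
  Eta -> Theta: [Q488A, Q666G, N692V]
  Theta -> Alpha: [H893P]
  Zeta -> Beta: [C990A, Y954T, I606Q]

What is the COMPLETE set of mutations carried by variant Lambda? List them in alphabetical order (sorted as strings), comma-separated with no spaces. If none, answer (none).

Answer: F412V,I415Y,N576I

Derivation:
At Zeta: gained [] -> total []
At Eta: gained ['F412V', 'N576I'] -> total ['F412V', 'N576I']
At Lambda: gained ['I415Y'] -> total ['F412V', 'I415Y', 'N576I']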